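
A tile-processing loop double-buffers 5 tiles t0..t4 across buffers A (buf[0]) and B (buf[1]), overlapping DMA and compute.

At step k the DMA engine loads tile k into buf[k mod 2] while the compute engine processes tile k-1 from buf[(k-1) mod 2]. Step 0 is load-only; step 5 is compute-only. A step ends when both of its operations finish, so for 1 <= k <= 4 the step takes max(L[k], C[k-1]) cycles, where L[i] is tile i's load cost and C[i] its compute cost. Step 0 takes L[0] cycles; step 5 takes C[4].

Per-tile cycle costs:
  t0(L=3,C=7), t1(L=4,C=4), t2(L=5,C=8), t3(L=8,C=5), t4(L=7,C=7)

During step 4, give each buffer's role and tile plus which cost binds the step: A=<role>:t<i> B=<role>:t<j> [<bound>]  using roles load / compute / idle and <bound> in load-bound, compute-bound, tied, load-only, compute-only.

step 4: A=load:t4 B=compute:t3 [load-bound]

  0. 3=3c; end=3; A:t0 B:-
  1. max(4,7)=7c; end=10; A:t0 B:t1
  2. max(5,4)=5c; end=15; A:t2 B:t1
  3. max(8,8)=8c; end=23; A:t2 B:t3
  4. max(7,5)=7c; end=30; A:t4 B:t3
  5. 7=7c; end=37; A:t4 B:t3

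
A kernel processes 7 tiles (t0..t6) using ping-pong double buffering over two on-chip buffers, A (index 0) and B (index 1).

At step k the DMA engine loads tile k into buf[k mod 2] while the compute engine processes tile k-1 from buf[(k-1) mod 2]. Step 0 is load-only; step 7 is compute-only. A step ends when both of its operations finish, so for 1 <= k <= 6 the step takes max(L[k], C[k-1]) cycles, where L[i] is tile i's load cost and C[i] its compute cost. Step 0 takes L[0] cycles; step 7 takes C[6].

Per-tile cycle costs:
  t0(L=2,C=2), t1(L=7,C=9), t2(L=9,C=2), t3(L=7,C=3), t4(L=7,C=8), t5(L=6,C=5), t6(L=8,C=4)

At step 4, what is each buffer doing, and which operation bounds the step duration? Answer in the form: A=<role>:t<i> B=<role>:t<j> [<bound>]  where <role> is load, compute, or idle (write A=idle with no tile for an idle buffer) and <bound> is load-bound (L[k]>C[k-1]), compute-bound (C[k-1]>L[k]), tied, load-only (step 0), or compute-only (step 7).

[0] DMA t0→A (2c) ∥ CU idle ⇒ 2c, clock 2
[1] DMA t1→B (7c) ∥ CU A:t0 (2c) ⇒ 7c, clock 9
[2] DMA t2→A (9c) ∥ CU B:t1 (9c) ⇒ 9c, clock 18
[3] DMA t3→B (7c) ∥ CU A:t2 (2c) ⇒ 7c, clock 25
[4] DMA t4→A (7c) ∥ CU B:t3 (3c) ⇒ 7c, clock 32
[5] DMA t5→B (6c) ∥ CU A:t4 (8c) ⇒ 8c, clock 40
[6] DMA t6→A (8c) ∥ CU B:t5 (5c) ⇒ 8c, clock 48
[7] DMA idle ∥ CU A:t6 (4c) ⇒ 4c, clock 52

step 4: A=load:t4 B=compute:t3 [load-bound]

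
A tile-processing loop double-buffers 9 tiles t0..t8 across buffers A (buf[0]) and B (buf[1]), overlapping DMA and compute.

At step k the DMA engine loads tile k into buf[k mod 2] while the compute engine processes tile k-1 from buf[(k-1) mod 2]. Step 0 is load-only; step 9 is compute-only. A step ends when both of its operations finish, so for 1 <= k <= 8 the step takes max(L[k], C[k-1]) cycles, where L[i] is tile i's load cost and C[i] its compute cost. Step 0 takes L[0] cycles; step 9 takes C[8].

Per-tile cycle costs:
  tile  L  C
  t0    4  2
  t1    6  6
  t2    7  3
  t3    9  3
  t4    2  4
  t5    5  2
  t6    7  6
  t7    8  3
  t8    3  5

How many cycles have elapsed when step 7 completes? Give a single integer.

end_cycle[7] = 49

k=0 load=t0/4c comp=- wait=4 total=4
k=1 load=t1/6c comp=t0/2c wait=6 total=10
k=2 load=t2/7c comp=t1/6c wait=7 total=17
k=3 load=t3/9c comp=t2/3c wait=9 total=26
k=4 load=t4/2c comp=t3/3c wait=3 total=29
k=5 load=t5/5c comp=t4/4c wait=5 total=34
k=6 load=t6/7c comp=t5/2c wait=7 total=41
k=7 load=t7/8c comp=t6/6c wait=8 total=49
k=8 load=t8/3c comp=t7/3c wait=3 total=52
k=9 load=- comp=t8/5c wait=5 total=57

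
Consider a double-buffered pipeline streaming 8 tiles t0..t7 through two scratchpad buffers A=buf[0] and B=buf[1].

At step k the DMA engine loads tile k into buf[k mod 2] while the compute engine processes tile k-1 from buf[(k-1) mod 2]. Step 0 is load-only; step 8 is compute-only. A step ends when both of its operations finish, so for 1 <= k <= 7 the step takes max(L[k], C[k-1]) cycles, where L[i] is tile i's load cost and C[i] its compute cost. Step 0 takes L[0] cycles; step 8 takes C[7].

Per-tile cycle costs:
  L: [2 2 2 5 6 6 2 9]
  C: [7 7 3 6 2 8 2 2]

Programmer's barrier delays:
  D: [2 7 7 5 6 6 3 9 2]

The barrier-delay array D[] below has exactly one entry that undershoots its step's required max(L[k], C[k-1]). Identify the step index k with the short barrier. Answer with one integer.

[0] required=L[0]=2=2 vs D=2 ok
[1] required=max(L[1]=2,C[0]=7)=7 vs D=7 ok
[2] required=max(L[2]=2,C[1]=7)=7 vs D=7 ok
[3] required=max(L[3]=5,C[2]=3)=5 vs D=5 ok
[4] required=max(L[4]=6,C[3]=6)=6 vs D=6 ok
[5] required=max(L[5]=6,C[4]=2)=6 vs D=6 ok
[6] required=max(L[6]=2,C[5]=8)=8 vs D=3 SHORT
[7] required=max(L[7]=9,C[6]=2)=9 vs D=9 ok
[8] required=C[7]=2=2 vs D=2 ok

hazard at step 6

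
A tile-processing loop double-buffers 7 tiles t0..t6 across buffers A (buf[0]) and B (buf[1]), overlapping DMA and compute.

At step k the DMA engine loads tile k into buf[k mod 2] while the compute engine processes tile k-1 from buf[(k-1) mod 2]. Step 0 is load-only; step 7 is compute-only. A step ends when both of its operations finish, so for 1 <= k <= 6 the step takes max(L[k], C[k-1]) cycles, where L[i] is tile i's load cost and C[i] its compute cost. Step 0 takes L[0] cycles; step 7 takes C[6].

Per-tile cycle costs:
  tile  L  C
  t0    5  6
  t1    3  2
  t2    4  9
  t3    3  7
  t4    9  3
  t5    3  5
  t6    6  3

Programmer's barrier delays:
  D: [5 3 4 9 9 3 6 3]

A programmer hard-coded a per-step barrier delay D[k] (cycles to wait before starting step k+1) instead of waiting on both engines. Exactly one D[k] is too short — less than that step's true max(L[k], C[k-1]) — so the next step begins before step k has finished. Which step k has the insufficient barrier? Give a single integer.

hazard at step 1

step 0: need L[0]=5 = 5; D[0]=5 ok
step 1: need max(L[1]=3,C[0]=6) = 6; D[1]=3 SHORT
step 2: need max(L[2]=4,C[1]=2) = 4; D[2]=4 ok
step 3: need max(L[3]=3,C[2]=9) = 9; D[3]=9 ok
step 4: need max(L[4]=9,C[3]=7) = 9; D[4]=9 ok
step 5: need max(L[5]=3,C[4]=3) = 3; D[5]=3 ok
step 6: need max(L[6]=6,C[5]=5) = 6; D[6]=6 ok
step 7: need C[6]=3 = 3; D[7]=3 ok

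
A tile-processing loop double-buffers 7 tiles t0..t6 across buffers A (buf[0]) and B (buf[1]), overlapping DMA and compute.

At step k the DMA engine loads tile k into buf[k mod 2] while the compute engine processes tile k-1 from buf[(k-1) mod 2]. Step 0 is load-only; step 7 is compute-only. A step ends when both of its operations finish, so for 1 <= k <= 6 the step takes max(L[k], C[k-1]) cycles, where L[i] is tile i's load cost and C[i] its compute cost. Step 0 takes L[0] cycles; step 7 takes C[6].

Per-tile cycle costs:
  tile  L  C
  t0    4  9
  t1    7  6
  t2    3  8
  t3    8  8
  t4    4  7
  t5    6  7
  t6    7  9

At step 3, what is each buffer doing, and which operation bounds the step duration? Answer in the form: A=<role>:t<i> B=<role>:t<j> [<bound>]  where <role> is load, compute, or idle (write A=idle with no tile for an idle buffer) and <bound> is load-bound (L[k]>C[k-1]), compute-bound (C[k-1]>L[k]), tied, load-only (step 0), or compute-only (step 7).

step 3: A=compute:t2 B=load:t3 [tied]

[0] DMA t0→A (4c) ∥ CU idle ⇒ 4c, clock 4
[1] DMA t1→B (7c) ∥ CU A:t0 (9c) ⇒ 9c, clock 13
[2] DMA t2→A (3c) ∥ CU B:t1 (6c) ⇒ 6c, clock 19
[3] DMA t3→B (8c) ∥ CU A:t2 (8c) ⇒ 8c, clock 27
[4] DMA t4→A (4c) ∥ CU B:t3 (8c) ⇒ 8c, clock 35
[5] DMA t5→B (6c) ∥ CU A:t4 (7c) ⇒ 7c, clock 42
[6] DMA t6→A (7c) ∥ CU B:t5 (7c) ⇒ 7c, clock 49
[7] DMA idle ∥ CU A:t6 (9c) ⇒ 9c, clock 58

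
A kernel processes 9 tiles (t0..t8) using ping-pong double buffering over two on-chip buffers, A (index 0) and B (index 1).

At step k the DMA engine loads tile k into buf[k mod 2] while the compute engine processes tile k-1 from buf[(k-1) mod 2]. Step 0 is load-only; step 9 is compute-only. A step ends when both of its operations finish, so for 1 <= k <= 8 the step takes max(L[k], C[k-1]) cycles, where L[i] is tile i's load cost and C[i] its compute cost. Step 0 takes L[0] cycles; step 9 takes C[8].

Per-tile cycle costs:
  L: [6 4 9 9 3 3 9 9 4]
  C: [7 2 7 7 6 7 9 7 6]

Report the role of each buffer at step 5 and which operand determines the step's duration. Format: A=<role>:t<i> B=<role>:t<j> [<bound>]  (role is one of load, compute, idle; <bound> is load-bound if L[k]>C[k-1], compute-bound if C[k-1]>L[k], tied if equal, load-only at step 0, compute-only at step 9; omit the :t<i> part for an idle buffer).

[0] DMA t0→A (6c) ∥ CU idle ⇒ 6c, clock 6
[1] DMA t1→B (4c) ∥ CU A:t0 (7c) ⇒ 7c, clock 13
[2] DMA t2→A (9c) ∥ CU B:t1 (2c) ⇒ 9c, clock 22
[3] DMA t3→B (9c) ∥ CU A:t2 (7c) ⇒ 9c, clock 31
[4] DMA t4→A (3c) ∥ CU B:t3 (7c) ⇒ 7c, clock 38
[5] DMA t5→B (3c) ∥ CU A:t4 (6c) ⇒ 6c, clock 44
[6] DMA t6→A (9c) ∥ CU B:t5 (7c) ⇒ 9c, clock 53
[7] DMA t7→B (9c) ∥ CU A:t6 (9c) ⇒ 9c, clock 62
[8] DMA t8→A (4c) ∥ CU B:t7 (7c) ⇒ 7c, clock 69
[9] DMA idle ∥ CU A:t8 (6c) ⇒ 6c, clock 75

step 5: A=compute:t4 B=load:t5 [compute-bound]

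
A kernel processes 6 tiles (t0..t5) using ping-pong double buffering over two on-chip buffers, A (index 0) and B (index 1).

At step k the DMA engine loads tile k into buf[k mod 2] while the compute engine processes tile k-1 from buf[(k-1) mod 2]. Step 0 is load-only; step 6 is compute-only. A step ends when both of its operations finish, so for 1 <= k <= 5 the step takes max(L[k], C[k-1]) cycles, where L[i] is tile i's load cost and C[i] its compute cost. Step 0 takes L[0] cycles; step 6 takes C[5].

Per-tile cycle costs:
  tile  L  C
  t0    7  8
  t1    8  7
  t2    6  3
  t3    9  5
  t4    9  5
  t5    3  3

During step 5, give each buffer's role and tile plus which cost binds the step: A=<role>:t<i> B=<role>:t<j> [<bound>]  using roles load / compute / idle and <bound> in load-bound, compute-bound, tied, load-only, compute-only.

step 0: L[0]=7 → dur=7, Σ=7 | A=load:t0 B=idle [load-only]
step 1: L[1]=8 C[0]=8 → dur=8, Σ=15 | A=compute:t0 B=load:t1 [tied]
step 2: L[2]=6 C[1]=7 → dur=7, Σ=22 | A=load:t2 B=compute:t1 [compute-bound]
step 3: L[3]=9 C[2]=3 → dur=9, Σ=31 | A=compute:t2 B=load:t3 [load-bound]
step 4: L[4]=9 C[3]=5 → dur=9, Σ=40 | A=load:t4 B=compute:t3 [load-bound]
step 5: L[5]=3 C[4]=5 → dur=5, Σ=45 | A=compute:t4 B=load:t5 [compute-bound]
step 6: C[5]=3 → dur=3, Σ=48 | A=idle B=compute:t5 [compute-only]

step 5: A=compute:t4 B=load:t5 [compute-bound]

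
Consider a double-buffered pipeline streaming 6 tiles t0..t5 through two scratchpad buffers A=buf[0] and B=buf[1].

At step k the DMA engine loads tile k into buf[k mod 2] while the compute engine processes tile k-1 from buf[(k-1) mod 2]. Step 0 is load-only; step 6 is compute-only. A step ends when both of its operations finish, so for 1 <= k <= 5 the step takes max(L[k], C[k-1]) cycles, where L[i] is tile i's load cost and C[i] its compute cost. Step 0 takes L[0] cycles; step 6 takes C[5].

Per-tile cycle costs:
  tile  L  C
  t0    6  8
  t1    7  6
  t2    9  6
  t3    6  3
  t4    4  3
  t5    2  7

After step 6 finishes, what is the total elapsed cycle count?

end_cycle[6] = 43

  0. 6=6c; end=6; A:t0 B:-
  1. max(7,8)=8c; end=14; A:t0 B:t1
  2. max(9,6)=9c; end=23; A:t2 B:t1
  3. max(6,6)=6c; end=29; A:t2 B:t3
  4. max(4,3)=4c; end=33; A:t4 B:t3
  5. max(2,3)=3c; end=36; A:t4 B:t5
  6. 7=7c; end=43; A:t4 B:t5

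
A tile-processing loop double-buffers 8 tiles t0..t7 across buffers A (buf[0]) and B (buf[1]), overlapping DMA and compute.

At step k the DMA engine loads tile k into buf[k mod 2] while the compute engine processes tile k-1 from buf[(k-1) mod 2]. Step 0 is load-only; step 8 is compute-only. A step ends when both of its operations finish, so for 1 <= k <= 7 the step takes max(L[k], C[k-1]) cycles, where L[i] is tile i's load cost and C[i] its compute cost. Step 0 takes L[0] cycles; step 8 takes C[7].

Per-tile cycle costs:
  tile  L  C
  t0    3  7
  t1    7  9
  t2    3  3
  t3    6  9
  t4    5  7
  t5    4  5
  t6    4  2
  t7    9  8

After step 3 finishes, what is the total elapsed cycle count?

end_cycle[3] = 25

k=0 load=t0/3c comp=- wait=3 total=3
k=1 load=t1/7c comp=t0/7c wait=7 total=10
k=2 load=t2/3c comp=t1/9c wait=9 total=19
k=3 load=t3/6c comp=t2/3c wait=6 total=25
k=4 load=t4/5c comp=t3/9c wait=9 total=34
k=5 load=t5/4c comp=t4/7c wait=7 total=41
k=6 load=t6/4c comp=t5/5c wait=5 total=46
k=7 load=t7/9c comp=t6/2c wait=9 total=55
k=8 load=- comp=t7/8c wait=8 total=63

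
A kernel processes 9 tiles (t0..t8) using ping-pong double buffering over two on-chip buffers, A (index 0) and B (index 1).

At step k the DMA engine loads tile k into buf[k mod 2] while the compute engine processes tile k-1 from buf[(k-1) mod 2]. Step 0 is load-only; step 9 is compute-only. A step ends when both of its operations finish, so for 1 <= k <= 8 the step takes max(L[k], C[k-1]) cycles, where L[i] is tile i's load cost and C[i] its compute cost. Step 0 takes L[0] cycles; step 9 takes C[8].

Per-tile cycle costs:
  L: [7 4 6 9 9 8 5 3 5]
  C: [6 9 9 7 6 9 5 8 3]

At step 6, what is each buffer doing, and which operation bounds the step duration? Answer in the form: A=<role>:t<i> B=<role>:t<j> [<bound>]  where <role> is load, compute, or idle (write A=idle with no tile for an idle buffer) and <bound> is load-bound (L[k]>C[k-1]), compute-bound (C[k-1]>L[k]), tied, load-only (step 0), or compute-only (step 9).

step 0: L[0]=7 → dur=7, Σ=7 | A=load:t0 B=idle [load-only]
step 1: L[1]=4 C[0]=6 → dur=6, Σ=13 | A=compute:t0 B=load:t1 [compute-bound]
step 2: L[2]=6 C[1]=9 → dur=9, Σ=22 | A=load:t2 B=compute:t1 [compute-bound]
step 3: L[3]=9 C[2]=9 → dur=9, Σ=31 | A=compute:t2 B=load:t3 [tied]
step 4: L[4]=9 C[3]=7 → dur=9, Σ=40 | A=load:t4 B=compute:t3 [load-bound]
step 5: L[5]=8 C[4]=6 → dur=8, Σ=48 | A=compute:t4 B=load:t5 [load-bound]
step 6: L[6]=5 C[5]=9 → dur=9, Σ=57 | A=load:t6 B=compute:t5 [compute-bound]
step 7: L[7]=3 C[6]=5 → dur=5, Σ=62 | A=compute:t6 B=load:t7 [compute-bound]
step 8: L[8]=5 C[7]=8 → dur=8, Σ=70 | A=load:t8 B=compute:t7 [compute-bound]
step 9: C[8]=3 → dur=3, Σ=73 | A=compute:t8 B=idle [compute-only]

step 6: A=load:t6 B=compute:t5 [compute-bound]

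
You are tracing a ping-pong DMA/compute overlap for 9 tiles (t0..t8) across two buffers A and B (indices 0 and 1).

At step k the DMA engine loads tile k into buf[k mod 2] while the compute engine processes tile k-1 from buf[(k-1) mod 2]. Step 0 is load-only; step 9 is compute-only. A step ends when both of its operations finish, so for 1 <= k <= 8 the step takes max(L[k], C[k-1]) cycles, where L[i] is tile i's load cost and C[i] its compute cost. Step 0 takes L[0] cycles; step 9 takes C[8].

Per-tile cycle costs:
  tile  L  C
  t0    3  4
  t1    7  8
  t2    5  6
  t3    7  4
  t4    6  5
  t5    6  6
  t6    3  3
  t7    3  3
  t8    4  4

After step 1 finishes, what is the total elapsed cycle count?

end_cycle[1] = 10

[0] DMA t0→A (3c) ∥ CU idle ⇒ 3c, clock 3
[1] DMA t1→B (7c) ∥ CU A:t0 (4c) ⇒ 7c, clock 10
[2] DMA t2→A (5c) ∥ CU B:t1 (8c) ⇒ 8c, clock 18
[3] DMA t3→B (7c) ∥ CU A:t2 (6c) ⇒ 7c, clock 25
[4] DMA t4→A (6c) ∥ CU B:t3 (4c) ⇒ 6c, clock 31
[5] DMA t5→B (6c) ∥ CU A:t4 (5c) ⇒ 6c, clock 37
[6] DMA t6→A (3c) ∥ CU B:t5 (6c) ⇒ 6c, clock 43
[7] DMA t7→B (3c) ∥ CU A:t6 (3c) ⇒ 3c, clock 46
[8] DMA t8→A (4c) ∥ CU B:t7 (3c) ⇒ 4c, clock 50
[9] DMA idle ∥ CU A:t8 (4c) ⇒ 4c, clock 54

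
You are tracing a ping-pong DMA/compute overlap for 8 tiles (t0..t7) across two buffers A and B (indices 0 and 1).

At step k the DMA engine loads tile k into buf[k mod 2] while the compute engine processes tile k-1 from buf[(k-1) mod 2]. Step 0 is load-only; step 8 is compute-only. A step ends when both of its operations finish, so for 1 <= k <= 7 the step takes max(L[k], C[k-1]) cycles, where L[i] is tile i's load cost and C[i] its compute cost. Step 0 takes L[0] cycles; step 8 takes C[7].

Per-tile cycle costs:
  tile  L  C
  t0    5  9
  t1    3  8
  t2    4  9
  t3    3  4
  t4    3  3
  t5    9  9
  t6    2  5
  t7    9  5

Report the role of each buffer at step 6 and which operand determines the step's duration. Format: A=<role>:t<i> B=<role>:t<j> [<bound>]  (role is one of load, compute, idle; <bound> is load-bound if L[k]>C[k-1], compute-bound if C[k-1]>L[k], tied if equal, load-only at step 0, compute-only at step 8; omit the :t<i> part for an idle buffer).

k=0 load=t0/5c comp=- wait=5 total=5
k=1 load=t1/3c comp=t0/9c wait=9 total=14
k=2 load=t2/4c comp=t1/8c wait=8 total=22
k=3 load=t3/3c comp=t2/9c wait=9 total=31
k=4 load=t4/3c comp=t3/4c wait=4 total=35
k=5 load=t5/9c comp=t4/3c wait=9 total=44
k=6 load=t6/2c comp=t5/9c wait=9 total=53
k=7 load=t7/9c comp=t6/5c wait=9 total=62
k=8 load=- comp=t7/5c wait=5 total=67

step 6: A=load:t6 B=compute:t5 [compute-bound]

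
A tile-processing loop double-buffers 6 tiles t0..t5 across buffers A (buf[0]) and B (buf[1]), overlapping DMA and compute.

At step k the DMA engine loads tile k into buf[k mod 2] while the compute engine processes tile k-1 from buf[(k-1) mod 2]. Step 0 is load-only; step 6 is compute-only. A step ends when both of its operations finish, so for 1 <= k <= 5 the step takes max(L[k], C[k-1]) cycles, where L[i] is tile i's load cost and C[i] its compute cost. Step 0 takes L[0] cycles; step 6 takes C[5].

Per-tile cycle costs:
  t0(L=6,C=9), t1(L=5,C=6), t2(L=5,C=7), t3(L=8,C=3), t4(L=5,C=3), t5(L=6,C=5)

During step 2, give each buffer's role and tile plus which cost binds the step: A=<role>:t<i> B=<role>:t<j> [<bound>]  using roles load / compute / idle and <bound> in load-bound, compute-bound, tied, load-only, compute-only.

  0. 6=6c; end=6; A:t0 B:-
  1. max(5,9)=9c; end=15; A:t0 B:t1
  2. max(5,6)=6c; end=21; A:t2 B:t1
  3. max(8,7)=8c; end=29; A:t2 B:t3
  4. max(5,3)=5c; end=34; A:t4 B:t3
  5. max(6,3)=6c; end=40; A:t4 B:t5
  6. 5=5c; end=45; A:t4 B:t5

step 2: A=load:t2 B=compute:t1 [compute-bound]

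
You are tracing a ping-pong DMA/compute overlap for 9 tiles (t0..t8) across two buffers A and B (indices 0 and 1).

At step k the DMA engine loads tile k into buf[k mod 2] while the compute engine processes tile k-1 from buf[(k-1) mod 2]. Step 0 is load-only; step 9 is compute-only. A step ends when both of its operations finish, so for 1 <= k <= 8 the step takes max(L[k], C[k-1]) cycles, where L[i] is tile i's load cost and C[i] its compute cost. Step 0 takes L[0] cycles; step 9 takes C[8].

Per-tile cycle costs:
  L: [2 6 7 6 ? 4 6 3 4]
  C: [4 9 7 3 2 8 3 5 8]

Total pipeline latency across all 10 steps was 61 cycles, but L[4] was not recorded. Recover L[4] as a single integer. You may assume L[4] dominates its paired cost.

step 0 | dur = L[0]=2 = 2
step 1 | dur = max(L[1]=6, C[0]=4) = 6
step 2 | dur = max(L[2]=7, C[1]=9) = 9
step 3 | dur = max(L[3]=6, C[2]=7) = 7
step 4 | dur = max(L[4]=?, C[3]=3) = L[4]  (unknown; binding)
step 5 | dur = max(L[5]=4, C[4]=2) = 4
step 6 | dur = max(L[6]=6, C[5]=8) = 8
step 7 | dur = max(L[7]=3, C[6]=3) = 3
step 8 | dur = max(L[8]=4, C[7]=5) = 5
step 9 | dur = C[8]=8 = 8
sum of known step durations = 52
dur[4] = total - known = 61 - 52 = 9
L[4] is the binding max in step 4, so L[4] = dur[4] = 9

L[4] = 9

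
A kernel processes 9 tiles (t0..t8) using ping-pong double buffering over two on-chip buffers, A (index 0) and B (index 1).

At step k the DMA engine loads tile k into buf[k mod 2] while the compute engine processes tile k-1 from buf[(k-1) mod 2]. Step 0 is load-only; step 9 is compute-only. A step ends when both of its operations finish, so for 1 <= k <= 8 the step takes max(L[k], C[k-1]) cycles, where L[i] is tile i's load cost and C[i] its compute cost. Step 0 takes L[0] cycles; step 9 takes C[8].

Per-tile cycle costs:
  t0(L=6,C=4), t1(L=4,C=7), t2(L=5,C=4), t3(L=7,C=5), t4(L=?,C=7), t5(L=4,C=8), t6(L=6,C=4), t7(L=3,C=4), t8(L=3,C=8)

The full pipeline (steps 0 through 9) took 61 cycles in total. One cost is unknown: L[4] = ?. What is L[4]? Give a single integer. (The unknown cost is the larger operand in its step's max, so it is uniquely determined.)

L[4] = 6

step 0: dur = L[0]=6 = 6
step 1: dur = max(L[1]=4, C[0]=4) = 4
step 2: dur = max(L[2]=5, C[1]=7) = 7
step 3: dur = max(L[3]=7, C[2]=4) = 7
step 4: dur = max(L[4]=?, C[3]=5) = L[4]  (unknown; binding)
step 5: dur = max(L[5]=4, C[4]=7) = 7
step 6: dur = max(L[6]=6, C[5]=8) = 8
step 7: dur = max(L[7]=3, C[6]=4) = 4
step 8: dur = max(L[8]=3, C[7]=4) = 4
step 9: dur = C[8]=8 = 8
sum of known step durations = 55
dur[4] = total - known = 61 - 55 = 6
L[4] is the binding max in step 4, so L[4] = dur[4] = 6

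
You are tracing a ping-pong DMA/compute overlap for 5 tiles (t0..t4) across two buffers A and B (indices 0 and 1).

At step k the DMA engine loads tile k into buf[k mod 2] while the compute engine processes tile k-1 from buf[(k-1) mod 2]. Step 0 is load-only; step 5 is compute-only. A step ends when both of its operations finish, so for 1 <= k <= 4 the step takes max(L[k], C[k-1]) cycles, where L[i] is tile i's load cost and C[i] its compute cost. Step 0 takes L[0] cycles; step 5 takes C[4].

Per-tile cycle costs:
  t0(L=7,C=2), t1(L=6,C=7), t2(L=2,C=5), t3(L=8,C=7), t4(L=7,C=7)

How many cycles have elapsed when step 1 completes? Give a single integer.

end_cycle[1] = 13

[0] DMA t0→A (7c) ∥ CU idle ⇒ 7c, clock 7
[1] DMA t1→B (6c) ∥ CU A:t0 (2c) ⇒ 6c, clock 13
[2] DMA t2→A (2c) ∥ CU B:t1 (7c) ⇒ 7c, clock 20
[3] DMA t3→B (8c) ∥ CU A:t2 (5c) ⇒ 8c, clock 28
[4] DMA t4→A (7c) ∥ CU B:t3 (7c) ⇒ 7c, clock 35
[5] DMA idle ∥ CU A:t4 (7c) ⇒ 7c, clock 42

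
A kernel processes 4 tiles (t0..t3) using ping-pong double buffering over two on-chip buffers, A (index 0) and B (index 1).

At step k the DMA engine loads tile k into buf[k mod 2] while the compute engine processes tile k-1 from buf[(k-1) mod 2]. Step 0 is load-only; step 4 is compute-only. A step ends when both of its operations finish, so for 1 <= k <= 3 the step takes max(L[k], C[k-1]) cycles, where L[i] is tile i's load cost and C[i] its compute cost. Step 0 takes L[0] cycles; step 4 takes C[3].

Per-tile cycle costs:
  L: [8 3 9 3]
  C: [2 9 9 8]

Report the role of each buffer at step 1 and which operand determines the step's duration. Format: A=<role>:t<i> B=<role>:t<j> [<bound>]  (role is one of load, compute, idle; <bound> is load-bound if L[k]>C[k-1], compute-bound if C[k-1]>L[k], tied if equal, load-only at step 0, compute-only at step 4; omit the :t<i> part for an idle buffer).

[0] DMA t0→A (8c) ∥ CU idle ⇒ 8c, clock 8
[1] DMA t1→B (3c) ∥ CU A:t0 (2c) ⇒ 3c, clock 11
[2] DMA t2→A (9c) ∥ CU B:t1 (9c) ⇒ 9c, clock 20
[3] DMA t3→B (3c) ∥ CU A:t2 (9c) ⇒ 9c, clock 29
[4] DMA idle ∥ CU B:t3 (8c) ⇒ 8c, clock 37

step 1: A=compute:t0 B=load:t1 [load-bound]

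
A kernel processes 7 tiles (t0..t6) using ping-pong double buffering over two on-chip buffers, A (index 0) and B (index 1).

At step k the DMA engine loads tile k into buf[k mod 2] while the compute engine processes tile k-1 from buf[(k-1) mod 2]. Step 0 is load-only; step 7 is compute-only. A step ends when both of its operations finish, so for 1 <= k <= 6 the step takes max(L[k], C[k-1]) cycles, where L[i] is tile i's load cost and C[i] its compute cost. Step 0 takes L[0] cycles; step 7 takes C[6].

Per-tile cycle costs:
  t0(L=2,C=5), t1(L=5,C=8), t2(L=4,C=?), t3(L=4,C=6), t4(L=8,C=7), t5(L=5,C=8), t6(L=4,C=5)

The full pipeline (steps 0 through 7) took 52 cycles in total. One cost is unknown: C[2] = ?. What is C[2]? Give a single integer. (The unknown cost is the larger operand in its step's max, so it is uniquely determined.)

C[2] = 9

step 0 | dur = L[0]=2 = 2
step 1 | dur = max(L[1]=5, C[0]=5) = 5
step 2 | dur = max(L[2]=4, C[1]=8) = 8
step 3 | dur = max(L[3]=4, C[2]=?) = C[2]  (unknown; binding)
step 4 | dur = max(L[4]=8, C[3]=6) = 8
step 5 | dur = max(L[5]=5, C[4]=7) = 7
step 6 | dur = max(L[6]=4, C[5]=8) = 8
step 7 | dur = C[6]=5 = 5
sum of known step durations = 43
dur[3] = total - known = 52 - 43 = 9
C[2] is the binding max in step 3, so C[2] = dur[3] = 9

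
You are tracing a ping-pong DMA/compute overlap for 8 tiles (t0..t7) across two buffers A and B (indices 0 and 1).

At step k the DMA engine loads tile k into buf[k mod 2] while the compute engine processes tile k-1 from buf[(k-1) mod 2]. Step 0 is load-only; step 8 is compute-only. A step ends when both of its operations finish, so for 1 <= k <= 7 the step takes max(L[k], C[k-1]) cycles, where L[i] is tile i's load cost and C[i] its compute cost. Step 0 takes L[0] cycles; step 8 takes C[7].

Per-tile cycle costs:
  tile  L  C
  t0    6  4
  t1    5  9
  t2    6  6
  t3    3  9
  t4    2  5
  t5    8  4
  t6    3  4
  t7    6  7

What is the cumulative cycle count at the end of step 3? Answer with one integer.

end_cycle[3] = 26

[0] DMA t0→A (6c) ∥ CU idle ⇒ 6c, clock 6
[1] DMA t1→B (5c) ∥ CU A:t0 (4c) ⇒ 5c, clock 11
[2] DMA t2→A (6c) ∥ CU B:t1 (9c) ⇒ 9c, clock 20
[3] DMA t3→B (3c) ∥ CU A:t2 (6c) ⇒ 6c, clock 26
[4] DMA t4→A (2c) ∥ CU B:t3 (9c) ⇒ 9c, clock 35
[5] DMA t5→B (8c) ∥ CU A:t4 (5c) ⇒ 8c, clock 43
[6] DMA t6→A (3c) ∥ CU B:t5 (4c) ⇒ 4c, clock 47
[7] DMA t7→B (6c) ∥ CU A:t6 (4c) ⇒ 6c, clock 53
[8] DMA idle ∥ CU B:t7 (7c) ⇒ 7c, clock 60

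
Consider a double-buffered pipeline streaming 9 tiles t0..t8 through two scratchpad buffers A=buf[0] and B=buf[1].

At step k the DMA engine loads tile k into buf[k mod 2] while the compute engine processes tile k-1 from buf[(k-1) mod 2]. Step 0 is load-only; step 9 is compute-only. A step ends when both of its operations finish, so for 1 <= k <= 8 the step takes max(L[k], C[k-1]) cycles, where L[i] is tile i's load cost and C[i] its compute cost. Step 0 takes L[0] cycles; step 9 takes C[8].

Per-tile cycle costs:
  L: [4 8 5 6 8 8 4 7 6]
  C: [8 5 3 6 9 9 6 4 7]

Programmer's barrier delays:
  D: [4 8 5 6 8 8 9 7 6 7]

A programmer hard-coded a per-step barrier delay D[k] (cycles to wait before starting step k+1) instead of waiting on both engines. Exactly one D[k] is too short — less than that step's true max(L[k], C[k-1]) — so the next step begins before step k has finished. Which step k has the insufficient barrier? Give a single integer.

hazard at step 5

step 0: need L[0]=4 = 4; D[0]=4 ok
step 1: need max(L[1]=8,C[0]=8) = 8; D[1]=8 ok
step 2: need max(L[2]=5,C[1]=5) = 5; D[2]=5 ok
step 3: need max(L[3]=6,C[2]=3) = 6; D[3]=6 ok
step 4: need max(L[4]=8,C[3]=6) = 8; D[4]=8 ok
step 5: need max(L[5]=8,C[4]=9) = 9; D[5]=8 SHORT
step 6: need max(L[6]=4,C[5]=9) = 9; D[6]=9 ok
step 7: need max(L[7]=7,C[6]=6) = 7; D[7]=7 ok
step 8: need max(L[8]=6,C[7]=4) = 6; D[8]=6 ok
step 9: need C[8]=7 = 7; D[9]=7 ok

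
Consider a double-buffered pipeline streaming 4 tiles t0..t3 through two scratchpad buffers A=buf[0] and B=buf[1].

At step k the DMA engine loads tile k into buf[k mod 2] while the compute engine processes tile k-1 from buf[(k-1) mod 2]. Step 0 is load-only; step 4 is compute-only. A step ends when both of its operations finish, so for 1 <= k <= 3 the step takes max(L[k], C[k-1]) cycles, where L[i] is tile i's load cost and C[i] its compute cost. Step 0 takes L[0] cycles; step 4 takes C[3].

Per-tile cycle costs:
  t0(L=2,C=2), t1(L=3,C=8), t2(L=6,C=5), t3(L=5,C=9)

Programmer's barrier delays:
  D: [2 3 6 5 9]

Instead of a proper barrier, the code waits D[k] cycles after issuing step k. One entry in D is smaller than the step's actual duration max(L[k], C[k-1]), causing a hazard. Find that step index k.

hazard at step 2

step 0: need L[0]=2 = 2; D[0]=2 ok
step 1: need max(L[1]=3,C[0]=2) = 3; D[1]=3 ok
step 2: need max(L[2]=6,C[1]=8) = 8; D[2]=6 SHORT
step 3: need max(L[3]=5,C[2]=5) = 5; D[3]=5 ok
step 4: need C[3]=9 = 9; D[4]=9 ok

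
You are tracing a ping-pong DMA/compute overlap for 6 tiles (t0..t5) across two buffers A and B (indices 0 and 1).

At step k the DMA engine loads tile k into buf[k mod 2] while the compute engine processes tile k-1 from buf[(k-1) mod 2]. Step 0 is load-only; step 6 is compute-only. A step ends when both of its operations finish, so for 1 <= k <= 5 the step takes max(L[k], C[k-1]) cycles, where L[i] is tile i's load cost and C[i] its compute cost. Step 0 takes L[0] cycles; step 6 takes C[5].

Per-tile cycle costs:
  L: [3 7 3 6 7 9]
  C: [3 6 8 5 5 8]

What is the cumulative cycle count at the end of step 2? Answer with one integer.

step 0: L[0]=3 → dur=3, Σ=3 | A=load:t0 B=idle [load-only]
step 1: L[1]=7 C[0]=3 → dur=7, Σ=10 | A=compute:t0 B=load:t1 [load-bound]
step 2: L[2]=3 C[1]=6 → dur=6, Σ=16 | A=load:t2 B=compute:t1 [compute-bound]
step 3: L[3]=6 C[2]=8 → dur=8, Σ=24 | A=compute:t2 B=load:t3 [compute-bound]
step 4: L[4]=7 C[3]=5 → dur=7, Σ=31 | A=load:t4 B=compute:t3 [load-bound]
step 5: L[5]=9 C[4]=5 → dur=9, Σ=40 | A=compute:t4 B=load:t5 [load-bound]
step 6: C[5]=8 → dur=8, Σ=48 | A=idle B=compute:t5 [compute-only]

end_cycle[2] = 16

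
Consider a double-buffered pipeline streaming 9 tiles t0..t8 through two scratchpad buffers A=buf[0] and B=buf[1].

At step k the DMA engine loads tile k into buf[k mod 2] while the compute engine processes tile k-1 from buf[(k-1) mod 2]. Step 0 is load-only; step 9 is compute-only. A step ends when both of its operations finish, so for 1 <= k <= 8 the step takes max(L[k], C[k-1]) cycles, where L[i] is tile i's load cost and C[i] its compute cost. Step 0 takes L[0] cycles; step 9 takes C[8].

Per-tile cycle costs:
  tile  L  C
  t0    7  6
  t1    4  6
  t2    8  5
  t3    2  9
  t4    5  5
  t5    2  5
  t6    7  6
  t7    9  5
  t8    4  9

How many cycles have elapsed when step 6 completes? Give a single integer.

  0. 7=7c; end=7; A:t0 B:-
  1. max(4,6)=6c; end=13; A:t0 B:t1
  2. max(8,6)=8c; end=21; A:t2 B:t1
  3. max(2,5)=5c; end=26; A:t2 B:t3
  4. max(5,9)=9c; end=35; A:t4 B:t3
  5. max(2,5)=5c; end=40; A:t4 B:t5
  6. max(7,5)=7c; end=47; A:t6 B:t5
  7. max(9,6)=9c; end=56; A:t6 B:t7
  8. max(4,5)=5c; end=61; A:t8 B:t7
  9. 9=9c; end=70; A:t8 B:t7

end_cycle[6] = 47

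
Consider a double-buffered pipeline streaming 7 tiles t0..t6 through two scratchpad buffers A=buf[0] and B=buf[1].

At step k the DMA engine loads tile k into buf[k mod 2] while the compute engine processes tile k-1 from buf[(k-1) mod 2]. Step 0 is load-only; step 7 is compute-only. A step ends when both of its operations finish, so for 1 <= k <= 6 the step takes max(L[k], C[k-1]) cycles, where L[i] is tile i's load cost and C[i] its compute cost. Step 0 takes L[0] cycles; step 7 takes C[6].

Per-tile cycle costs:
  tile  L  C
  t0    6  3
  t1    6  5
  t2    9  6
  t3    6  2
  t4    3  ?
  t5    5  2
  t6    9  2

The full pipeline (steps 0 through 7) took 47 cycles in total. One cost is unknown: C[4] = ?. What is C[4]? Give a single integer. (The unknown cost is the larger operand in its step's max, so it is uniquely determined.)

step 0: dur = L[0]=6 = 6
step 1: dur = max(L[1]=6, C[0]=3) = 6
step 2: dur = max(L[2]=9, C[1]=5) = 9
step 3: dur = max(L[3]=6, C[2]=6) = 6
step 4: dur = max(L[4]=3, C[3]=2) = 3
step 5: dur = max(L[5]=5, C[4]=?) = C[4]  (unknown; binding)
step 6: dur = max(L[6]=9, C[5]=2) = 9
step 7: dur = C[6]=2 = 2
sum of known step durations = 41
dur[5] = total - known = 47 - 41 = 6
C[4] is the binding max in step 5, so C[4] = dur[5] = 6

C[4] = 6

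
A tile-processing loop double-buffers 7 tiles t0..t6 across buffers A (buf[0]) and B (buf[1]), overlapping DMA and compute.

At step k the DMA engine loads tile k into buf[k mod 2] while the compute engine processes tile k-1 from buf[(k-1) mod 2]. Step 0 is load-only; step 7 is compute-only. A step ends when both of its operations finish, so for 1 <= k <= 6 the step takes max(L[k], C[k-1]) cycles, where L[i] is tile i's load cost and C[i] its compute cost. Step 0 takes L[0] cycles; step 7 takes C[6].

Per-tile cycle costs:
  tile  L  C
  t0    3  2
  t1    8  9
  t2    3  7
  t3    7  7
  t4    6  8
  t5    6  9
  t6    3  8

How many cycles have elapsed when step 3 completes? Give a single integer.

end_cycle[3] = 27

step 0: L[0]=3 → dur=3, Σ=3 | A=load:t0 B=idle [load-only]
step 1: L[1]=8 C[0]=2 → dur=8, Σ=11 | A=compute:t0 B=load:t1 [load-bound]
step 2: L[2]=3 C[1]=9 → dur=9, Σ=20 | A=load:t2 B=compute:t1 [compute-bound]
step 3: L[3]=7 C[2]=7 → dur=7, Σ=27 | A=compute:t2 B=load:t3 [tied]
step 4: L[4]=6 C[3]=7 → dur=7, Σ=34 | A=load:t4 B=compute:t3 [compute-bound]
step 5: L[5]=6 C[4]=8 → dur=8, Σ=42 | A=compute:t4 B=load:t5 [compute-bound]
step 6: L[6]=3 C[5]=9 → dur=9, Σ=51 | A=load:t6 B=compute:t5 [compute-bound]
step 7: C[6]=8 → dur=8, Σ=59 | A=compute:t6 B=idle [compute-only]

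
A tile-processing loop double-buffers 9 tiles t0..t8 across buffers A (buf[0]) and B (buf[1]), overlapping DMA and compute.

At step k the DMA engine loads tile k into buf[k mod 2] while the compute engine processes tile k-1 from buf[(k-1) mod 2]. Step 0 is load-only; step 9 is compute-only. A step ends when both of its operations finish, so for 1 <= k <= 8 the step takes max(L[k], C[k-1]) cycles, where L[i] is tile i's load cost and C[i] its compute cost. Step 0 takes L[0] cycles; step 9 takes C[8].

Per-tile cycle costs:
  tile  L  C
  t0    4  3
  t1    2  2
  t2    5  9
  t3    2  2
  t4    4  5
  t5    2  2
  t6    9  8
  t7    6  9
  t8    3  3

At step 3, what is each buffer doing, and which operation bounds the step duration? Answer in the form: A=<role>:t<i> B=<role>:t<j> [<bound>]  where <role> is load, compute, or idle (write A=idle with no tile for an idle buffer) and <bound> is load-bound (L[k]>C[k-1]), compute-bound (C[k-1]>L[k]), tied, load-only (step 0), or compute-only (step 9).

step 3: A=compute:t2 B=load:t3 [compute-bound]

[0] DMA t0→A (4c) ∥ CU idle ⇒ 4c, clock 4
[1] DMA t1→B (2c) ∥ CU A:t0 (3c) ⇒ 3c, clock 7
[2] DMA t2→A (5c) ∥ CU B:t1 (2c) ⇒ 5c, clock 12
[3] DMA t3→B (2c) ∥ CU A:t2 (9c) ⇒ 9c, clock 21
[4] DMA t4→A (4c) ∥ CU B:t3 (2c) ⇒ 4c, clock 25
[5] DMA t5→B (2c) ∥ CU A:t4 (5c) ⇒ 5c, clock 30
[6] DMA t6→A (9c) ∥ CU B:t5 (2c) ⇒ 9c, clock 39
[7] DMA t7→B (6c) ∥ CU A:t6 (8c) ⇒ 8c, clock 47
[8] DMA t8→A (3c) ∥ CU B:t7 (9c) ⇒ 9c, clock 56
[9] DMA idle ∥ CU A:t8 (3c) ⇒ 3c, clock 59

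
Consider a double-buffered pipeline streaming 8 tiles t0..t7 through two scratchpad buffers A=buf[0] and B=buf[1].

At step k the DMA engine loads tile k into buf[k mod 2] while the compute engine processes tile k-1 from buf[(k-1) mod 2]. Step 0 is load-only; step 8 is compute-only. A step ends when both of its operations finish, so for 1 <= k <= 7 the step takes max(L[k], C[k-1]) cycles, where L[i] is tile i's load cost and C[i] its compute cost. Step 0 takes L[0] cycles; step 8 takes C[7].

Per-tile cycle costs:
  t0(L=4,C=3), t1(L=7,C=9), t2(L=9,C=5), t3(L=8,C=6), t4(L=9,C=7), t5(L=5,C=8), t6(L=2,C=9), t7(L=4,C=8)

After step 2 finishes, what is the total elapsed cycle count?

end_cycle[2] = 20

  0. 4=4c; end=4; A:t0 B:-
  1. max(7,3)=7c; end=11; A:t0 B:t1
  2. max(9,9)=9c; end=20; A:t2 B:t1
  3. max(8,5)=8c; end=28; A:t2 B:t3
  4. max(9,6)=9c; end=37; A:t4 B:t3
  5. max(5,7)=7c; end=44; A:t4 B:t5
  6. max(2,8)=8c; end=52; A:t6 B:t5
  7. max(4,9)=9c; end=61; A:t6 B:t7
  8. 8=8c; end=69; A:t6 B:t7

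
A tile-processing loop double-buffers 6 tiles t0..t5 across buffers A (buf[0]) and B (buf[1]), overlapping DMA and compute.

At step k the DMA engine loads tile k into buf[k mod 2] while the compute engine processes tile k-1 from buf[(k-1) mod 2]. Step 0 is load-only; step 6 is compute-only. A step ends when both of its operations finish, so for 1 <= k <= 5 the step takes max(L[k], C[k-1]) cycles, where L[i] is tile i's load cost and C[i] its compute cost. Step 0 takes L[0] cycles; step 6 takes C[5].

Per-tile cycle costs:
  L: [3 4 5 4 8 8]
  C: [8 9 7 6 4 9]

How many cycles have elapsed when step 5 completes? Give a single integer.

k=0 load=t0/3c comp=- wait=3 total=3
k=1 load=t1/4c comp=t0/8c wait=8 total=11
k=2 load=t2/5c comp=t1/9c wait=9 total=20
k=3 load=t3/4c comp=t2/7c wait=7 total=27
k=4 load=t4/8c comp=t3/6c wait=8 total=35
k=5 load=t5/8c comp=t4/4c wait=8 total=43
k=6 load=- comp=t5/9c wait=9 total=52

end_cycle[5] = 43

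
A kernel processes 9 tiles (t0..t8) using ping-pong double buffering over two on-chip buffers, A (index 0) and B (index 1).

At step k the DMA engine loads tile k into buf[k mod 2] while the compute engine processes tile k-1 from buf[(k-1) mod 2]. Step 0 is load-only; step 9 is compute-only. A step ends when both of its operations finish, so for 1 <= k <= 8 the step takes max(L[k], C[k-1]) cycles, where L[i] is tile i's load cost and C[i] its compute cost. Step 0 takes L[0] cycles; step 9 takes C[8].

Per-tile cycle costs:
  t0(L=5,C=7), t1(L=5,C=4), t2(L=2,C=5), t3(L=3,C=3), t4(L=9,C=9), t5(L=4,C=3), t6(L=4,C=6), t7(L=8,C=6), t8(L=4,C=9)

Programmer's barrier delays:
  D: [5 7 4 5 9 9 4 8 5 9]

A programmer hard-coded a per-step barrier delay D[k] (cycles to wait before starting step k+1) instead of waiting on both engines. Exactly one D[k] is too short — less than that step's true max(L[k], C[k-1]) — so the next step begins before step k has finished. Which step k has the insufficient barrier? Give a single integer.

step 0: need L[0]=5 = 5; D[0]=5 ok
step 1: need max(L[1]=5,C[0]=7) = 7; D[1]=7 ok
step 2: need max(L[2]=2,C[1]=4) = 4; D[2]=4 ok
step 3: need max(L[3]=3,C[2]=5) = 5; D[3]=5 ok
step 4: need max(L[4]=9,C[3]=3) = 9; D[4]=9 ok
step 5: need max(L[5]=4,C[4]=9) = 9; D[5]=9 ok
step 6: need max(L[6]=4,C[5]=3) = 4; D[6]=4 ok
step 7: need max(L[7]=8,C[6]=6) = 8; D[7]=8 ok
step 8: need max(L[8]=4,C[7]=6) = 6; D[8]=5 SHORT
step 9: need C[8]=9 = 9; D[9]=9 ok

hazard at step 8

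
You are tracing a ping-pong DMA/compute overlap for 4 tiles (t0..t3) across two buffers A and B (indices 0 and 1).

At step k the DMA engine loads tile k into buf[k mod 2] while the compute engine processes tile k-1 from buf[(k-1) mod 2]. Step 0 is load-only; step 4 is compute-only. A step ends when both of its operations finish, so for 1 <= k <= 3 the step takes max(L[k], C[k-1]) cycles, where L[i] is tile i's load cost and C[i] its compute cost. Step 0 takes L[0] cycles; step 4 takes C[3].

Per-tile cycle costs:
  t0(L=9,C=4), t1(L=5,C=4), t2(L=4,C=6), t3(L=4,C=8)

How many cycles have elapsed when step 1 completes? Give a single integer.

end_cycle[1] = 14

step 0: L[0]=9 → dur=9, Σ=9 | A=load:t0 B=idle [load-only]
step 1: L[1]=5 C[0]=4 → dur=5, Σ=14 | A=compute:t0 B=load:t1 [load-bound]
step 2: L[2]=4 C[1]=4 → dur=4, Σ=18 | A=load:t2 B=compute:t1 [tied]
step 3: L[3]=4 C[2]=6 → dur=6, Σ=24 | A=compute:t2 B=load:t3 [compute-bound]
step 4: C[3]=8 → dur=8, Σ=32 | A=idle B=compute:t3 [compute-only]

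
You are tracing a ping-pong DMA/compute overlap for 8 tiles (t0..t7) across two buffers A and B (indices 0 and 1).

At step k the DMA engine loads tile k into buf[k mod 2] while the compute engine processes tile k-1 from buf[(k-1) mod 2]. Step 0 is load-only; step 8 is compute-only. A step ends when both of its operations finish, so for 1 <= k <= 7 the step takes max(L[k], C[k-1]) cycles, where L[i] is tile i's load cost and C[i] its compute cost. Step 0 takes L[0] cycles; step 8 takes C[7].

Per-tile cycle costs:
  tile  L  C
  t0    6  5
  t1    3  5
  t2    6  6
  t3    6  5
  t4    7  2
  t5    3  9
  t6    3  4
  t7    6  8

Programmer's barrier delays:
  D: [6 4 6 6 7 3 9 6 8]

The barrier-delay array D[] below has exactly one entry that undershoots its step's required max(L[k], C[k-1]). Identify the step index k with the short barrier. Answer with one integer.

k=0 barrier L[0]=6→6c, D[0]=6 ok
k=1 barrier max(L[1]=3,C[0]=5)→5c, D[1]=4 SHORT
k=2 barrier max(L[2]=6,C[1]=5)→6c, D[2]=6 ok
k=3 barrier max(L[3]=6,C[2]=6)→6c, D[3]=6 ok
k=4 barrier max(L[4]=7,C[3]=5)→7c, D[4]=7 ok
k=5 barrier max(L[5]=3,C[4]=2)→3c, D[5]=3 ok
k=6 barrier max(L[6]=3,C[5]=9)→9c, D[6]=9 ok
k=7 barrier max(L[7]=6,C[6]=4)→6c, D[7]=6 ok
k=8 barrier C[7]=8→8c, D[8]=8 ok

hazard at step 1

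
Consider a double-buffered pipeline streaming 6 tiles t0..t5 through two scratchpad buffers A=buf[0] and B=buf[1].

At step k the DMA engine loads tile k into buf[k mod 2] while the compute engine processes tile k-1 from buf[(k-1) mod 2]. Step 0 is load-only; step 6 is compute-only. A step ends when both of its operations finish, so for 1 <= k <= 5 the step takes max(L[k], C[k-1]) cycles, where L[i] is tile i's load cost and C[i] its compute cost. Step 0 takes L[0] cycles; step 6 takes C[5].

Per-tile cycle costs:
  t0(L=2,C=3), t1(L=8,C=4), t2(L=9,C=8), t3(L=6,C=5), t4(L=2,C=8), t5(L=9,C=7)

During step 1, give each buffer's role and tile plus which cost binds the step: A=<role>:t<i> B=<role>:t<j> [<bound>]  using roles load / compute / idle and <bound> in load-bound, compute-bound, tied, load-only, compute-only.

step 1: A=compute:t0 B=load:t1 [load-bound]

  0. 2=2c; end=2; A:t0 B:-
  1. max(8,3)=8c; end=10; A:t0 B:t1
  2. max(9,4)=9c; end=19; A:t2 B:t1
  3. max(6,8)=8c; end=27; A:t2 B:t3
  4. max(2,5)=5c; end=32; A:t4 B:t3
  5. max(9,8)=9c; end=41; A:t4 B:t5
  6. 7=7c; end=48; A:t4 B:t5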